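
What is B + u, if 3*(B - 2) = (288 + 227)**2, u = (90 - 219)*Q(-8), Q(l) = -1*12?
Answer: 269875/3 ≈ 89958.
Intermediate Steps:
Q(l) = -12
u = 1548 (u = (90 - 219)*(-12) = -129*(-12) = 1548)
B = 265231/3 (B = 2 + (288 + 227)**2/3 = 2 + (1/3)*515**2 = 2 + (1/3)*265225 = 2 + 265225/3 = 265231/3 ≈ 88410.)
B + u = 265231/3 + 1548 = 269875/3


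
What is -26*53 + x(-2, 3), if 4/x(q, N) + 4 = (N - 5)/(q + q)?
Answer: -9654/7 ≈ -1379.1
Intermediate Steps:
x(q, N) = 4/(-4 + (-5 + N)/(2*q)) (x(q, N) = 4/(-4 + (N - 5)/(q + q)) = 4/(-4 + (-5 + N)/((2*q))) = 4/(-4 + (-5 + N)*(1/(2*q))) = 4/(-4 + (-5 + N)/(2*q)))
-26*53 + x(-2, 3) = -26*53 - 8*(-2)/(5 - 1*3 + 8*(-2)) = -1378 - 8*(-2)/(5 - 3 - 16) = -1378 - 8*(-2)/(-14) = -1378 - 8*(-2)*(-1/14) = -1378 - 8/7 = -9654/7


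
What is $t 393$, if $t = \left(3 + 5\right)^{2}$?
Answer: $25152$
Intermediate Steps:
$t = 64$ ($t = 8^{2} = 64$)
$t 393 = 64 \cdot 393 = 25152$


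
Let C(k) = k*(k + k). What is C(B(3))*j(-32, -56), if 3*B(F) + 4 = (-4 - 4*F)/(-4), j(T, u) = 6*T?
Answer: 0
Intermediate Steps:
B(F) = -1 + F/3 (B(F) = -4/3 + ((-4 - 4*F)/(-4))/3 = -4/3 + ((-4 - 4*F)*(-1/4))/3 = -4/3 + (1 + F)/3 = -4/3 + (1/3 + F/3) = -1 + F/3)
C(k) = 2*k**2 (C(k) = k*(2*k) = 2*k**2)
C(B(3))*j(-32, -56) = (2*(-1 + (1/3)*3)**2)*(6*(-32)) = (2*(-1 + 1)**2)*(-192) = (2*0**2)*(-192) = (2*0)*(-192) = 0*(-192) = 0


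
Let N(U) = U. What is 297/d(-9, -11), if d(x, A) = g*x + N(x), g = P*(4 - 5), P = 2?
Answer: 33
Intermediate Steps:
g = -2 (g = 2*(4 - 5) = 2*(-1) = -2)
d(x, A) = -x (d(x, A) = -2*x + x = -x)
297/d(-9, -11) = 297/((-1*(-9))) = 297/9 = 297*(⅑) = 33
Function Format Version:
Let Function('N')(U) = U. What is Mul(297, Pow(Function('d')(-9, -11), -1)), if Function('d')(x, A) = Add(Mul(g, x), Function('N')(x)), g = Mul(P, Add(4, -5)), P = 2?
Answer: 33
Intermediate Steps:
g = -2 (g = Mul(2, Add(4, -5)) = Mul(2, -1) = -2)
Function('d')(x, A) = Mul(-1, x) (Function('d')(x, A) = Add(Mul(-2, x), x) = Mul(-1, x))
Mul(297, Pow(Function('d')(-9, -11), -1)) = Mul(297, Pow(Mul(-1, -9), -1)) = Mul(297, Pow(9, -1)) = Mul(297, Rational(1, 9)) = 33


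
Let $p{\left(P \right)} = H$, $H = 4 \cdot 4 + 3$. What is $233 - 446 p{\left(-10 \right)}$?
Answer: $-8241$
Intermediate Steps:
$H = 19$ ($H = 16 + 3 = 19$)
$p{\left(P \right)} = 19$
$233 - 446 p{\left(-10 \right)} = 233 - 8474 = -8241$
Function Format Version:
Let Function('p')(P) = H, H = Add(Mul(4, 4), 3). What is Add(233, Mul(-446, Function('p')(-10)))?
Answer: -8241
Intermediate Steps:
H = 19 (H = Add(16, 3) = 19)
Function('p')(P) = 19
Add(233, Mul(-446, Function('p')(-10))) = Add(233, Mul(-446, 19)) = Add(233, -8474) = -8241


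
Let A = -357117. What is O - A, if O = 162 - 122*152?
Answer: 338735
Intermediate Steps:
O = -18382 (O = 162 - 18544 = -18382)
O - A = -18382 - 1*(-357117) = -18382 + 357117 = 338735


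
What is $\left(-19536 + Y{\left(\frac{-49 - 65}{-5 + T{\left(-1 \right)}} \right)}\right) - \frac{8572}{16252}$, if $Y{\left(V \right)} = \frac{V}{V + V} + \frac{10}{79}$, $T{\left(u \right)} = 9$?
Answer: $- \frac{12541149701}{641954} \approx -19536.0$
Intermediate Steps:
$Y{\left(V \right)} = \frac{99}{158}$ ($Y{\left(V \right)} = \frac{V}{2 V} + 10 \cdot \frac{1}{79} = V \frac{1}{2 V} + \frac{10}{79} = \frac{1}{2} + \frac{10}{79} = \frac{99}{158}$)
$\left(-19536 + Y{\left(\frac{-49 - 65}{-5 + T{\left(-1 \right)}} \right)}\right) - \frac{8572}{16252} = \left(-19536 + \frac{99}{158}\right) - \frac{8572}{16252} = - \frac{3086589}{158} - 8572 \cdot \frac{1}{16252} = - \frac{3086589}{158} - \frac{2143}{4063} = - \frac{12541149701}{641954}$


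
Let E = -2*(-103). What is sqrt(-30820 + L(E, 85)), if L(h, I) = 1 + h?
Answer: 11*I*sqrt(253) ≈ 174.97*I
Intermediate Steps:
E = 206
sqrt(-30820 + L(E, 85)) = sqrt(-30820 + (1 + 206)) = sqrt(-30820 + 207) = sqrt(-30613) = 11*I*sqrt(253)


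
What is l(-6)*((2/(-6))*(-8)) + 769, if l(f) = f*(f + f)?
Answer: 961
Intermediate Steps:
l(f) = 2*f² (l(f) = f*(2*f) = 2*f²)
l(-6)*((2/(-6))*(-8)) + 769 = (2*(-6)²)*((2/(-6))*(-8)) + 769 = (2*36)*((2*(-⅙))*(-8)) + 769 = 72*(-⅓*(-8)) + 769 = 72*(8/3) + 769 = 192 + 769 = 961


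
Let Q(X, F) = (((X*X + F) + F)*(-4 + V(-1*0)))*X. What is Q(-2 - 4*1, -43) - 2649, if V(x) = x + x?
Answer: -3849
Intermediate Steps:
V(x) = 2*x
Q(X, F) = X*(-8*F - 4*X²) (Q(X, F) = (((X*X + F) + F)*(-4 + 2*(-1*0)))*X = (((X² + F) + F)*(-4 + 2*0))*X = (((F + X²) + F)*(-4 + 0))*X = ((X² + 2*F)*(-4))*X = (-8*F - 4*X²)*X = X*(-8*F - 4*X²))
Q(-2 - 4*1, -43) - 2649 = -4*(-2 - 4*1)*((-2 - 4*1)² + 2*(-43)) - 2649 = -4*(-2 - 4)*((-2 - 4)² - 86) - 2649 = -4*(-6)*((-6)² - 86) - 2649 = -4*(-6)*(36 - 86) - 2649 = -4*(-6)*(-50) - 2649 = -1200 - 2649 = -3849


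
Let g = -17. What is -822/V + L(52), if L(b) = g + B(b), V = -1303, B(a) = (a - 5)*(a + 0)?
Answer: 3163203/1303 ≈ 2427.6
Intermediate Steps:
B(a) = a*(-5 + a) (B(a) = (-5 + a)*a = a*(-5 + a))
L(b) = -17 + b*(-5 + b)
-822/V + L(52) = -822/(-1303) + (-17 + 52*(-5 + 52)) = -822*(-1/1303) + (-17 + 52*47) = 822/1303 + (-17 + 2444) = 822/1303 + 2427 = 3163203/1303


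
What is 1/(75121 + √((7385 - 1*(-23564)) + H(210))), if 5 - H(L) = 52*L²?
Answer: 75121/5645426887 - I*√2262246/5645426887 ≈ 1.3307e-5 - 2.6642e-7*I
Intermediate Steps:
H(L) = 5 - 52*L²
1/(75121 + √((7385 - 1*(-23564)) + H(210))) = 1/(75121 + √((7385 - 1*(-23564)) + (5 - 52*210²))) = 1/(75121 + √((7385 + 23564) + (5 - 52*44100))) = 1/(75121 + √(30949 + (5 - 2293200))) = 1/(75121 + √(30949 - 2293195)) = 1/(75121 + √(-2262246)) = 1/(75121 + I*√2262246)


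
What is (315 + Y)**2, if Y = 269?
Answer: 341056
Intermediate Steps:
(315 + Y)**2 = (315 + 269)**2 = 584**2 = 341056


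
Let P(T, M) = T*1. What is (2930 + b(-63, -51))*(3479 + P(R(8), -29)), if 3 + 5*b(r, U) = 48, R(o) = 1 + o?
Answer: 10251232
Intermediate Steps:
b(r, U) = 9 (b(r, U) = -⅗ + (⅕)*48 = -⅗ + 48/5 = 9)
P(T, M) = T
(2930 + b(-63, -51))*(3479 + P(R(8), -29)) = (2930 + 9)*(3479 + (1 + 8)) = 2939*(3479 + 9) = 2939*3488 = 10251232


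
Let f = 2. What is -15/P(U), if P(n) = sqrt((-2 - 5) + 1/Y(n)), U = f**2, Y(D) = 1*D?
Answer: 10*I*sqrt(3)/3 ≈ 5.7735*I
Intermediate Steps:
Y(D) = D
U = 4 (U = 2**2 = 4)
P(n) = sqrt(-7 + 1/n) (P(n) = sqrt((-2 - 5) + 1/n) = sqrt(-7 + 1/n))
-15/P(U) = -15/sqrt(-7 + 1/4) = -15*(-2*I*sqrt(3)/9) = -(-10)*I*sqrt(3)/3 = 10*I*sqrt(3)/3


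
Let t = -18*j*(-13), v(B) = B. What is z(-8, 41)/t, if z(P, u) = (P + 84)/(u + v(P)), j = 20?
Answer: 19/38610 ≈ 0.00049210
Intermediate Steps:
z(P, u) = (84 + P)/(P + u) (z(P, u) = (P + 84)/(u + P) = (84 + P)/(P + u))
t = 4680 (t = -18*20*(-13) = -360*(-13) = 4680)
z(-8, 41)/t = ((84 - 8)/(-8 + 41))/4680 = (76/33)*(1/4680) = 19/38610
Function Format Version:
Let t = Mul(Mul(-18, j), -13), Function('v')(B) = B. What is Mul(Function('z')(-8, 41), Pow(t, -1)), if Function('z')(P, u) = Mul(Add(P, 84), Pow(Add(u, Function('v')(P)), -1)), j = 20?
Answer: Rational(19, 38610) ≈ 0.00049210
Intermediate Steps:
Function('z')(P, u) = Mul(Pow(Add(P, u), -1), Add(84, P)) (Function('z')(P, u) = Mul(Add(P, 84), Pow(Add(u, P), -1)) = Mul(Add(84, P), Pow(Add(P, u), -1)) = Mul(Pow(Add(P, u), -1), Add(84, P)))
t = 4680 (t = Mul(Mul(-18, 20), -13) = Mul(-360, -13) = 4680)
Mul(Function('z')(-8, 41), Pow(t, -1)) = Mul(Mul(Pow(Add(-8, 41), -1), Add(84, -8)), Pow(4680, -1)) = Mul(Mul(Pow(33, -1), 76), Rational(1, 4680)) = Mul(Mul(Rational(1, 33), 76), Rational(1, 4680)) = Mul(Rational(76, 33), Rational(1, 4680)) = Rational(19, 38610)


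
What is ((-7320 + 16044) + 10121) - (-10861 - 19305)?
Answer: 49011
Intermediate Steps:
((-7320 + 16044) + 10121) - (-10861 - 19305) = (8724 + 10121) - 1*(-30166) = 18845 + 30166 = 49011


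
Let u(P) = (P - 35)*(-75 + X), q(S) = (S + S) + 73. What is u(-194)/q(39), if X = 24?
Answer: 11679/151 ≈ 77.344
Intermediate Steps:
q(S) = 73 + 2*S (q(S) = 2*S + 73 = 73 + 2*S)
u(P) = 1785 - 51*P (u(P) = (P - 35)*(-75 + 24) = (-35 + P)*(-51) = 1785 - 51*P)
u(-194)/q(39) = (1785 - 51*(-194))/(73 + 2*39) = (1785 + 9894)/(73 + 78) = 11679/151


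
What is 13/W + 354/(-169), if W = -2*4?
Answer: -5029/1352 ≈ -3.7197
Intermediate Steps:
W = -8
13/W + 354/(-169) = 13/(-8) + 354/(-169) = 13*(-⅛) + 354*(-1/169) = -13/8 - 354/169 = -5029/1352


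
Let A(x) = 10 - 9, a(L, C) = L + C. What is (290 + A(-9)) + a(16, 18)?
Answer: 325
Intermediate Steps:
a(L, C) = C + L
A(x) = 1
(290 + A(-9)) + a(16, 18) = (290 + 1) + (18 + 16) = 291 + 34 = 325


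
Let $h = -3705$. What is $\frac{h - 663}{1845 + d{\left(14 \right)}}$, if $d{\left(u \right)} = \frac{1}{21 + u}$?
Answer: $- \frac{9555}{4036} \approx -2.3674$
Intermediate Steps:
$\frac{h - 663}{1845 + d{\left(14 \right)}} = \frac{-3705 - 663}{1845 + \frac{1}{21 + 14}} = - \frac{4368}{1845 + \frac{1}{35}} = - \frac{4368}{\frac{64576}{35}} = \left(-4368\right) \frac{35}{64576} = - \frac{9555}{4036}$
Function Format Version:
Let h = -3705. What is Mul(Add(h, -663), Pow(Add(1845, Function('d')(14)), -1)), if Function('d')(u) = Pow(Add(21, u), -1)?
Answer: Rational(-9555, 4036) ≈ -2.3674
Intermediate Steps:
Mul(Add(h, -663), Pow(Add(1845, Function('d')(14)), -1)) = Mul(Add(-3705, -663), Pow(Add(1845, Pow(Add(21, 14), -1)), -1)) = Mul(-4368, Pow(Add(1845, Pow(35, -1)), -1)) = Mul(-4368, Pow(Add(1845, Rational(1, 35)), -1)) = Mul(-4368, Pow(Rational(64576, 35), -1)) = Mul(-4368, Rational(35, 64576)) = Rational(-9555, 4036)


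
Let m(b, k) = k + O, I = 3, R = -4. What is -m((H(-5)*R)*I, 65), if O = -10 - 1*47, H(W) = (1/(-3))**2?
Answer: -8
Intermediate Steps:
H(W) = 1/9 (H(W) = (1*(-1/3))**2 = (-1/3)**2 = 1/9)
O = -57 (O = -10 - 47 = -57)
m(b, k) = -57 + k (m(b, k) = k - 57 = -57 + k)
-m((H(-5)*R)*I, 65) = -(-57 + 65) = -1*8 = -8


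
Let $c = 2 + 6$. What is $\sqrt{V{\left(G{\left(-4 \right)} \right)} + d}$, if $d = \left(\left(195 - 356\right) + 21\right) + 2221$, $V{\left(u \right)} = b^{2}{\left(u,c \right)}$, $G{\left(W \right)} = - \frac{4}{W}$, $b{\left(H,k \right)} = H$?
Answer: $\sqrt{2082} \approx 45.629$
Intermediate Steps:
$c = 8$
$V{\left(u \right)} = u^{2}$
$d = 2081$ ($d = \left(-161 + 21\right) + 2221 = -140 + 2221 = 2081$)
$\sqrt{V{\left(G{\left(-4 \right)} \right)} + d} = \sqrt{\left(- \frac{4}{-4}\right)^{2} + 2081} = \sqrt{\left(\left(-4\right) \left(- \frac{1}{4}\right)\right)^{2} + 2081} = \sqrt{1^{2} + 2081} = \sqrt{1 + 2081} = \sqrt{2082}$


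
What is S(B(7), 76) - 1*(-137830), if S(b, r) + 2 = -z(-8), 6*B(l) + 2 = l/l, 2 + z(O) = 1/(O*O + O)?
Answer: 7718479/56 ≈ 1.3783e+5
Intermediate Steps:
z(O) = -2 + 1/(O + O²) (z(O) = -2 + 1/(O*O + O) = -2 + 1/(O² + O) = -2 + 1/(O + O²))
B(l) = -⅙ (B(l) = -⅓ + (l/l)/6 = -⅓ + (⅙)*1 = -⅓ + ⅙ = -⅙)
S(b, r) = -1/56 (S(b, r) = -2 - (1 - 2*(-8) - 2*(-8)²)/((-8)*(1 - 8)) = -2 - (-1)*(1 + 16 - 2*64)/(8*(-7)) = -2 - (-1)*(-1)*(1 + 16 - 128)/(8*7) = -2 - (-1)*(-1)*(-111)/(8*7) = -2 - 1*(-111/56) = -2 + 111/56 = -1/56)
S(B(7), 76) - 1*(-137830) = -1/56 - 1*(-137830) = -1/56 + 137830 = 7718479/56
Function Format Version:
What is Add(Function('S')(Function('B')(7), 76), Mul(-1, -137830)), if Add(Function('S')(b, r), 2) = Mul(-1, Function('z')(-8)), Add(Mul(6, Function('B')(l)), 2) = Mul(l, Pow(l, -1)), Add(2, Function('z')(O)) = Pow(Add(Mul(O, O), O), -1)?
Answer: Rational(7718479, 56) ≈ 1.3783e+5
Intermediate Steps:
Function('z')(O) = Add(-2, Pow(Add(O, Pow(O, 2)), -1)) (Function('z')(O) = Add(-2, Pow(Add(Mul(O, O), O), -1)) = Add(-2, Pow(Add(Pow(O, 2), O), -1)) = Add(-2, Pow(Add(O, Pow(O, 2)), -1)))
Function('B')(l) = Rational(-1, 6) (Function('B')(l) = Add(Rational(-1, 3), Mul(Rational(1, 6), Mul(l, Pow(l, -1)))) = Add(Rational(-1, 3), Mul(Rational(1, 6), 1)) = Add(Rational(-1, 3), Rational(1, 6)) = Rational(-1, 6))
Function('S')(b, r) = Rational(-1, 56) (Function('S')(b, r) = Add(-2, Mul(-1, Mul(Pow(-8, -1), Pow(Add(1, -8), -1), Add(1, Mul(-2, -8), Mul(-2, Pow(-8, 2)))))) = Add(-2, Mul(-1, Mul(Rational(-1, 8), Pow(-7, -1), Add(1, 16, Mul(-2, 64))))) = Add(-2, Mul(-1, Mul(Rational(-1, 8), Rational(-1, 7), Add(1, 16, -128)))) = Add(-2, Mul(-1, Mul(Rational(-1, 8), Rational(-1, 7), -111))) = Add(-2, Mul(-1, Rational(-111, 56))) = Add(-2, Rational(111, 56)) = Rational(-1, 56))
Add(Function('S')(Function('B')(7), 76), Mul(-1, -137830)) = Add(Rational(-1, 56), Mul(-1, -137830)) = Add(Rational(-1, 56), 137830) = Rational(7718479, 56)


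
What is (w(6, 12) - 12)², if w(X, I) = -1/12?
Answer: 21025/144 ≈ 146.01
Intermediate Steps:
w(X, I) = -1/12 (w(X, I) = -1*1/12 = -1/12)
(w(6, 12) - 12)² = (-1/12 - 12)² = (-145/12)² = 21025/144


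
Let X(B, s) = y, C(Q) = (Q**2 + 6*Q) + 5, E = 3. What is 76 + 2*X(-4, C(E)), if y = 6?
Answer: 88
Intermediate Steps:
C(Q) = 5 + Q**2 + 6*Q
X(B, s) = 6
76 + 2*X(-4, C(E)) = 76 + 2*6 = 76 + 12 = 88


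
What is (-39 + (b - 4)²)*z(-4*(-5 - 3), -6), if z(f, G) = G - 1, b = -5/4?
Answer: 1281/16 ≈ 80.063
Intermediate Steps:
b = -5/4 (b = -5*¼ = -5/4 ≈ -1.2500)
z(f, G) = -1 + G
(-39 + (b - 4)²)*z(-4*(-5 - 3), -6) = (-39 + (-5/4 - 4)²)*(-1 - 6) = (-39 + (-21/4)²)*(-7) = (-39 + 441/16)*(-7) = -183/16*(-7) = 1281/16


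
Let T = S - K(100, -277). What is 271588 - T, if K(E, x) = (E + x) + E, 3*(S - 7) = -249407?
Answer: 1063919/3 ≈ 3.5464e+5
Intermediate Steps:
S = -249386/3 (S = 7 + (⅓)*(-249407) = 7 - 249407/3 = -249386/3 ≈ -83129.)
K(E, x) = x + 2*E
T = -249155/3 (T = -249386/3 - (-277 + 2*100) = -249386/3 - (-277 + 200) = -249386/3 - 1*(-77) = -249386/3 + 77 = -249155/3 ≈ -83052.)
271588 - T = 271588 - 1*(-249155/3) = 271588 + 249155/3 = 1063919/3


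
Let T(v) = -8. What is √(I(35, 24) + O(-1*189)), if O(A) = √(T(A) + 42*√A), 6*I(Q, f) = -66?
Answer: √(-11 + √2*√(-4 + 63*I*√21)) ≈ 3.4615 + 2.4714*I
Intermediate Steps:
I(Q, f) = -11 (I(Q, f) = (⅙)*(-66) = -11)
O(A) = √(-8 + 42*√A)
√(I(35, 24) + O(-1*189)) = √(-11 + √(-8 + 42*√(-1*189))) = √(-11 + √(-8 + 42*√(-189))) = √(-11 + √(-8 + 42*(3*I*√21))) = √(-11 + √(-8 + 126*I*√21))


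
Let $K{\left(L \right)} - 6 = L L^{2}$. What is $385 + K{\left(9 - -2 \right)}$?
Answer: $1722$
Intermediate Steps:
$K{\left(L \right)} = 6 + L^{3}$ ($K{\left(L \right)} = 6 + L L^{2} = 6 + L^{3}$)
$385 + K{\left(9 - -2 \right)} = 385 + \left(6 + \left(9 - -2\right)^{3}\right) = 385 + \left(6 + \left(9 + 2\right)^{3}\right) = 385 + \left(6 + 11^{3}\right) = 385 + \left(6 + 1331\right) = 385 + 1337 = 1722$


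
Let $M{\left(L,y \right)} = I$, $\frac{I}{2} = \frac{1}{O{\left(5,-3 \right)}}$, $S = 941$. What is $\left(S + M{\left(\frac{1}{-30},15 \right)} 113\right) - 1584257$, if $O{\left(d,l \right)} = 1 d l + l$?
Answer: $- \frac{14249957}{9} \approx -1.5833 \cdot 10^{6}$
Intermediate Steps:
$O{\left(d,l \right)} = l + d l$ ($O{\left(d,l \right)} = d l + l = l + d l$)
$I = - \frac{1}{9}$ ($I = \frac{2}{\left(-3\right) \left(1 + 5\right)} = \frac{2}{\left(-3\right) 6} = \frac{2}{-18} = 2 \left(- \frac{1}{18}\right) = - \frac{1}{9} \approx -0.11111$)
$M{\left(L,y \right)} = - \frac{1}{9}$
$\left(S + M{\left(\frac{1}{-30},15 \right)} 113\right) - 1584257 = \left(941 - \frac{113}{9}\right) - 1584257 = \frac{8356}{9} - 1584257 = - \frac{14249957}{9}$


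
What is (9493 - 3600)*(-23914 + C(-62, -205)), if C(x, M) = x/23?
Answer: -3241645012/23 ≈ -1.4094e+8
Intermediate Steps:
C(x, M) = x/23 (C(x, M) = x*(1/23) = x/23)
(9493 - 3600)*(-23914 + C(-62, -205)) = (9493 - 3600)*(-23914 + (1/23)*(-62)) = 5893*(-23914 - 62/23) = 5893*(-550084/23) = -3241645012/23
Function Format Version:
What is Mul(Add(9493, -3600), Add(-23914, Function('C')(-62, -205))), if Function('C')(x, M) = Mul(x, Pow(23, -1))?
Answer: Rational(-3241645012, 23) ≈ -1.4094e+8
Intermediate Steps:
Function('C')(x, M) = Mul(Rational(1, 23), x) (Function('C')(x, M) = Mul(x, Rational(1, 23)) = Mul(Rational(1, 23), x))
Mul(Add(9493, -3600), Add(-23914, Function('C')(-62, -205))) = Mul(Add(9493, -3600), Add(-23914, Mul(Rational(1, 23), -62))) = Mul(5893, Add(-23914, Rational(-62, 23))) = Mul(5893, Rational(-550084, 23)) = Rational(-3241645012, 23)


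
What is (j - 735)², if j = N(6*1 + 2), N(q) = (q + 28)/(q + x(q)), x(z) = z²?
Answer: 2157961/4 ≈ 5.3949e+5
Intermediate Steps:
N(q) = (28 + q)/(q + q²) (N(q) = (q + 28)/(q + q²) = (28 + q)/(q + q²))
j = ½ (j = (28 + (6*1 + 2))/((6*1 + 2)*(1 + (6*1 + 2))) = (28 + (6 + 2))/((6 + 2)*(1 + (6 + 2))) = (28 + 8)/(8*(1 + 8)) = (⅛)*36/9 = (⅛)*(⅑)*36 = ½ ≈ 0.50000)
(j - 735)² = (½ - 735)² = (-1469/2)² = 2157961/4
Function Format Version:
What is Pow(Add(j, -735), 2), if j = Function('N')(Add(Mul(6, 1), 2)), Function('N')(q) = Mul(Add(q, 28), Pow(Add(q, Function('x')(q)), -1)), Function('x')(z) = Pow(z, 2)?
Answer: Rational(2157961, 4) ≈ 5.3949e+5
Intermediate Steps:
Function('N')(q) = Mul(Pow(Add(q, Pow(q, 2)), -1), Add(28, q)) (Function('N')(q) = Mul(Add(q, 28), Pow(Add(q, Pow(q, 2)), -1)) = Mul(Add(28, q), Pow(Add(q, Pow(q, 2)), -1)) = Mul(Pow(Add(q, Pow(q, 2)), -1), Add(28, q)))
j = Rational(1, 2) (j = Mul(Pow(Add(Mul(6, 1), 2), -1), Pow(Add(1, Add(Mul(6, 1), 2)), -1), Add(28, Add(Mul(6, 1), 2))) = Mul(Pow(Add(6, 2), -1), Pow(Add(1, Add(6, 2)), -1), Add(28, Add(6, 2))) = Mul(Pow(8, -1), Pow(Add(1, 8), -1), Add(28, 8)) = Mul(Rational(1, 8), Pow(9, -1), 36) = Mul(Rational(1, 8), Rational(1, 9), 36) = Rational(1, 2) ≈ 0.50000)
Pow(Add(j, -735), 2) = Pow(Add(Rational(1, 2), -735), 2) = Pow(Rational(-1469, 2), 2) = Rational(2157961, 4)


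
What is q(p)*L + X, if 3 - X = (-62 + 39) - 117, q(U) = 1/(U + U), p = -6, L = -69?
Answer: 595/4 ≈ 148.75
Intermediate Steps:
q(U) = 1/(2*U)
X = 143 (X = 3 - ((-62 + 39) - 117) = 3 - (-23 - 117) = 3 - 1*(-140) = 3 + 140 = 143)
q(p)*L + X = ((½)/(-6))*(-69) + 143 = ((½)*(-⅙))*(-69) + 143 = -1/12*(-69) + 143 = 23/4 + 143 = 595/4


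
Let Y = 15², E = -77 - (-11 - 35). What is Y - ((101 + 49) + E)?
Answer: 106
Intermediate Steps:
E = -31 (E = -77 - 1*(-46) = -77 + 46 = -31)
Y = 225
Y - ((101 + 49) + E) = 225 - ((101 + 49) - 31) = 225 - (150 - 31) = 225 - 1*119 = 225 - 119 = 106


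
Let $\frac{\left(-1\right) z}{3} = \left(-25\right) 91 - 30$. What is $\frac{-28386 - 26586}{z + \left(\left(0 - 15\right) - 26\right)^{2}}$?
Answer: $- \frac{13743}{2149} \approx -6.3951$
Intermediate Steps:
$z = 6915$ ($z = - 3 \left(\left(-25\right) 91 - 30\right) = - 3 \left(-2275 - 30\right) = \left(-3\right) \left(-2305\right) = 6915$)
$\frac{-28386 - 26586}{z + \left(\left(0 - 15\right) - 26\right)^{2}} = \frac{-28386 - 26586}{6915 + \left(\left(0 - 15\right) - 26\right)^{2}} = - \frac{54972}{6915 + \left(\left(0 - 15\right) - 26\right)^{2}} = - \frac{54972}{6915 + \left(-15 - 26\right)^{2}} = - \frac{54972}{6915 + \left(-41\right)^{2}} = - \frac{54972}{6915 + 1681} = - \frac{54972}{8596} = \left(-54972\right) \frac{1}{8596} = - \frac{13743}{2149}$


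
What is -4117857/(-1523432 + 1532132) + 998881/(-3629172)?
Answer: -311522949773/657787425 ≈ -473.59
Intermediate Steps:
-4117857/(-1523432 + 1532132) + 998881/(-3629172) = -4117857/8700 + 998881*(-1/3629172) = -4117857*1/8700 - 998881/3629172 = -1372619/2900 - 998881/3629172 = -311522949773/657787425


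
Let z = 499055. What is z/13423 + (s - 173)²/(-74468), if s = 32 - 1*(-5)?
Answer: 9228838983/249895991 ≈ 36.931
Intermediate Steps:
s = 37 (s = 32 + 5 = 37)
z/13423 + (s - 173)²/(-74468) = 499055/13423 + (37 - 173)²/(-74468) = 499055*(1/13423) + (-136)²*(-1/74468) = 499055/13423 + 18496*(-1/74468) = 499055/13423 - 4624/18617 = 9228838983/249895991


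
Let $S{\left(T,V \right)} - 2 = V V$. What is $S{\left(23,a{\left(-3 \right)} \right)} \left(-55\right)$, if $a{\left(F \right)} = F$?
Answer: $-605$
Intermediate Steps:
$S{\left(T,V \right)} = 2 + V^{2}$ ($S{\left(T,V \right)} = 2 + V V = 2 + V^{2}$)
$S{\left(23,a{\left(-3 \right)} \right)} \left(-55\right) = \left(2 + \left(-3\right)^{2}\right) \left(-55\right) = \left(2 + 9\right) \left(-55\right) = 11 \left(-55\right) = -605$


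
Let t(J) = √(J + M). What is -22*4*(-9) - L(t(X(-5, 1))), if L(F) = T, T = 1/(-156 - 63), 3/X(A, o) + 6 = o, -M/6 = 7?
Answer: 173449/219 ≈ 792.00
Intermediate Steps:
M = -42 (M = -6*7 = -42)
X(A, o) = 3/(-6 + o)
t(J) = √(-42 + J) (t(J) = √(J - 42) = √(-42 + J))
T = -1/219 (T = 1/(-219) = -1/219 ≈ -0.0045662)
L(F) = -1/219
-22*4*(-9) - L(t(X(-5, 1))) = -22*4*(-9) - 1*(-1/219) = -88*(-9) + 1/219 = 792 + 1/219 = 173449/219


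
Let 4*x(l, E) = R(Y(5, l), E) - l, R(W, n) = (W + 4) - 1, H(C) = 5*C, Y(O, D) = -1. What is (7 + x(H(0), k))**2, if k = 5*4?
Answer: 225/4 ≈ 56.250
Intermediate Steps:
R(W, n) = 3 + W (R(W, n) = (4 + W) - 1 = 3 + W)
k = 20
x(l, E) = 1/2 - l/4 (x(l, E) = ((3 - 1) - l)/4 = (2 - l)/4 = 1/2 - l/4)
(7 + x(H(0), k))**2 = (7 + (1/2 - 5*0/4))**2 = (7 + (1/2 - 1/4*0))**2 = (7 + (1/2 + 0))**2 = (7 + 1/2)**2 = (15/2)**2 = 225/4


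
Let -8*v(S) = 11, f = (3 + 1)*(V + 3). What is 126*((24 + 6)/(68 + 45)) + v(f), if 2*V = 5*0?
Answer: 28997/904 ≈ 32.076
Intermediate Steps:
V = 0 (V = (5*0)/2 = (½)*0 = 0)
f = 12 (f = (3 + 1)*(0 + 3) = 4*3 = 12)
v(S) = -11/8 (v(S) = -⅛*11 = -11/8)
126*((24 + 6)/(68 + 45)) + v(f) = 126*((24 + 6)/(68 + 45)) - 11/8 = 126*(30/113) - 11/8 = 3780/113 - 11/8 = 28997/904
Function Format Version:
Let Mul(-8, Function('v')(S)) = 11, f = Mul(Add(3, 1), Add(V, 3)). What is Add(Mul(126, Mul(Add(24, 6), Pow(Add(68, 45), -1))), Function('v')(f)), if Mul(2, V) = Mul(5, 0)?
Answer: Rational(28997, 904) ≈ 32.076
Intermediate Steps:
V = 0 (V = Mul(Rational(1, 2), Mul(5, 0)) = Mul(Rational(1, 2), 0) = 0)
f = 12 (f = Mul(Add(3, 1), Add(0, 3)) = Mul(4, 3) = 12)
Function('v')(S) = Rational(-11, 8) (Function('v')(S) = Mul(Rational(-1, 8), 11) = Rational(-11, 8))
Add(Mul(126, Mul(Add(24, 6), Pow(Add(68, 45), -1))), Function('v')(f)) = Add(Mul(126, Mul(Add(24, 6), Pow(Add(68, 45), -1))), Rational(-11, 8)) = Add(Mul(126, Mul(30, Pow(113, -1))), Rational(-11, 8)) = Add(Mul(126, Mul(30, Rational(1, 113))), Rational(-11, 8)) = Add(Mul(126, Rational(30, 113)), Rational(-11, 8)) = Add(Rational(3780, 113), Rational(-11, 8)) = Rational(28997, 904)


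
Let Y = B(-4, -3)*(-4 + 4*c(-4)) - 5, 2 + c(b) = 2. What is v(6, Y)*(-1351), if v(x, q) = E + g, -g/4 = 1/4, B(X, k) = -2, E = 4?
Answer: -4053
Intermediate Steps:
c(b) = 0 (c(b) = -2 + 2 = 0)
g = -1 (g = -4/4 = -4*¼ = -1)
Y = 3 (Y = -2*(-4 + 4*0) - 5 = -2*(-4 + 0) - 5 = -2*(-4) - 5 = 8 - 5 = 3)
v(x, q) = 3 (v(x, q) = 4 - 1 = 3)
v(6, Y)*(-1351) = 3*(-1351) = -4053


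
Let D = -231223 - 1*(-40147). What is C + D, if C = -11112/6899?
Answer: -1318244436/6899 ≈ -1.9108e+5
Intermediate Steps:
C = -11112/6899 ≈ -1.6107
D = -191076 (D = -231223 + 40147 = -191076)
C + D = -11112/6899 - 191076 = -1318244436/6899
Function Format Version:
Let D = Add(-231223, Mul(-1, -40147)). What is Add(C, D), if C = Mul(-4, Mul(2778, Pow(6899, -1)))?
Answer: Rational(-1318244436, 6899) ≈ -1.9108e+5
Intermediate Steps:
C = Rational(-11112, 6899) (C = Mul(-4, Mul(2778, Rational(1, 6899))) = Mul(-4, Rational(2778, 6899)) = Rational(-11112, 6899) ≈ -1.6107)
D = -191076 (D = Add(-231223, 40147) = -191076)
Add(C, D) = Add(Rational(-11112, 6899), -191076) = Rational(-1318244436, 6899)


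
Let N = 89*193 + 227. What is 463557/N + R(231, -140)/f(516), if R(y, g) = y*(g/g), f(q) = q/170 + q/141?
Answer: 14229744951/232743692 ≈ 61.139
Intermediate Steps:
f(q) = 311*q/23970 (f(q) = q*(1/170) + q*(1/141) = q/170 + q/141 = 311*q/23970)
R(y, g) = y (R(y, g) = y*1 = y)
N = 17404 (N = 17177 + 227 = 17404)
463557/N + R(231, -140)/f(516) = 463557/17404 + 231/(((311/23970)*516)) = 463557*(1/17404) + 231/(26746/3995) = 463557/17404 + 231*(3995/26746) = 463557/17404 + 922845/26746 = 14229744951/232743692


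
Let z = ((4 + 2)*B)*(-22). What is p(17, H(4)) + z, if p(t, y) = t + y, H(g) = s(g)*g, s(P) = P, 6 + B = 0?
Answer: 825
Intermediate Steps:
B = -6 (B = -6 + 0 = -6)
H(g) = g² (H(g) = g*g = g²)
z = 792 (z = ((4 + 2)*(-6))*(-22) = (6*(-6))*(-22) = -36*(-22) = 792)
p(17, H(4)) + z = (17 + 4²) + 792 = (17 + 16) + 792 = 33 + 792 = 825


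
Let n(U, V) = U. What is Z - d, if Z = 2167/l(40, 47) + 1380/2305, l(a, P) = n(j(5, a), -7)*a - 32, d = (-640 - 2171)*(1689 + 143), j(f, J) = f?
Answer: 398839038251/77448 ≈ 5.1498e+6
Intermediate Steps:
d = -5149752 (d = -2811*1832 = -5149752)
l(a, P) = -32 + 5*a (l(a, P) = 5*a - 32 = -32 + 5*a)
Z = 1045355/77448 (Z = 2167/(-32 + 5*40) + 1380/2305 = 2167/(-32 + 200) + 1380*(1/2305) = 2167/168 + 276/461 = 1045355/77448 ≈ 13.498)
Z - d = 1045355/77448 - 1*(-5149752) = 1045355/77448 + 5149752 = 398839038251/77448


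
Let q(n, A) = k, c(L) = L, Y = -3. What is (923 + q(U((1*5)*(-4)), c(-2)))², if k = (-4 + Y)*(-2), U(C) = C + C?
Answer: 877969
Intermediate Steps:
U(C) = 2*C
k = 14 (k = (-4 - 3)*(-2) = -7*(-2) = 14)
q(n, A) = 14
(923 + q(U((1*5)*(-4)), c(-2)))² = (923 + 14)² = 937² = 877969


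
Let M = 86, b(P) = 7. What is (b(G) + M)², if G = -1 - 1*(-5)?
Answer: 8649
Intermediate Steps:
G = 4 (G = -1 + 5 = 4)
(b(G) + M)² = (7 + 86)² = 93² = 8649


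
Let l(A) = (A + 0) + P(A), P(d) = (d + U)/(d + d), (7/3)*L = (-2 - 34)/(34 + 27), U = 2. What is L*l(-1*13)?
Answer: 17658/5551 ≈ 3.1810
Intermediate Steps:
L = -108/427 (L = 3*((-2 - 34)/(34 + 27))/7 = 3*(-36/61)/7 = 3*(-36*1/61)/7 = (3/7)*(-36/61) = -108/427 ≈ -0.25293)
P(d) = (2 + d)/(2*d) (P(d) = (d + 2)/(d + d) = (2 + d)/((2*d)) = (2 + d)*(1/(2*d)) = (2 + d)/(2*d))
l(A) = A + (2 + A)/(2*A) (l(A) = (A + 0) + (2 + A)/(2*A) = A + (2 + A)/(2*A))
L*l(-1*13) = -108*(1/2 - 1*13 + 1/(-1*13))/427 = -108*(1/2 - 13 + 1/(-13))/427 = -108*(1/2 - 13 - 1/13)/427 = -108/427*(-327/26) = 17658/5551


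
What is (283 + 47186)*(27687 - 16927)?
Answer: 510766440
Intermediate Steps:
(283 + 47186)*(27687 - 16927) = 47469*10760 = 510766440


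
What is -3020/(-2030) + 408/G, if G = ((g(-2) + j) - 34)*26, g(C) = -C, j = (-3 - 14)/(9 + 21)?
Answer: 2593342/2578303 ≈ 1.0058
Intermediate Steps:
j = -17/30 ≈ -0.56667
G = -12701/15 (G = ((-1*(-2) - 17/30) - 34)*26 = ((2 - 17/30) - 34)*26 = (43/30 - 34)*26 = -977/30*26 = -12701/15 ≈ -846.73)
-3020/(-2030) + 408/G = -3020/(-2030) + 408/(-12701/15) = -3020*(-1/2030) + 408*(-15/12701) = 302/203 - 6120/12701 = 2593342/2578303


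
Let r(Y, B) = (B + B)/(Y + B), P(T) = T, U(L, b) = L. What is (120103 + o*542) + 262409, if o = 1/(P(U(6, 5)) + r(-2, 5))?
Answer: 5355981/14 ≈ 3.8257e+5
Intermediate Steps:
r(Y, B) = 2*B/(B + Y) (r(Y, B) = (2*B)/(B + Y) = 2*B/(B + Y))
o = 3/28 (o = 1/(6 + 2*5/(5 - 2)) = 1/(6 + 2*5/3) = 1/(6 + 2*5*(⅓)) = 1/(6 + 10/3) = 1/(28/3) = 3/28 ≈ 0.10714)
(120103 + o*542) + 262409 = (120103 + (3/28)*542) + 262409 = (120103 + 813/14) + 262409 = 1682255/14 + 262409 = 5355981/14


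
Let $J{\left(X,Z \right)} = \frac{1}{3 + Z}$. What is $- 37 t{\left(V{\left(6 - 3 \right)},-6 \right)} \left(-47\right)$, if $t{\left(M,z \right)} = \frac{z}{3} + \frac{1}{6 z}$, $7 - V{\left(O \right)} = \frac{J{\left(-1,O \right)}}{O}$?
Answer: $- \frac{126947}{36} \approx -3526.3$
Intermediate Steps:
$V{\left(O \right)} = 7 - \frac{1}{O \left(3 + O\right)}$ ($V{\left(O \right)} = 7 - \frac{1}{\left(3 + O\right) O} = 7 - \frac{1}{O \left(3 + O\right)}$)
$t{\left(M,z \right)} = \frac{z}{3} + \frac{1}{6 z}$ ($t{\left(M,z \right)} = z \frac{1}{3} + \frac{1}{6 z} = \frac{z}{3} + \frac{1}{6 z}$)
$- 37 t{\left(V{\left(6 - 3 \right)},-6 \right)} \left(-47\right) = - 37 \left(\frac{1}{3} \left(-6\right) + \frac{1}{6 \left(-6\right)}\right) \left(-47\right) = - 37 \left(-2 + \frac{1}{6} \left(- \frac{1}{6}\right)\right) \left(-47\right) = - 37 \left(-2 - \frac{1}{36}\right) \left(-47\right) = \left(-37\right) \left(- \frac{73}{36}\right) \left(-47\right) = \frac{2701}{36} \left(-47\right) = - \frac{126947}{36}$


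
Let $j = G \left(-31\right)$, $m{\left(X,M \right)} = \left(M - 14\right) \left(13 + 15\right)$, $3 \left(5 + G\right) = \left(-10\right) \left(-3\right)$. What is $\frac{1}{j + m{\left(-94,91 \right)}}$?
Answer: $\frac{1}{2001} \approx 0.00049975$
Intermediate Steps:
$G = 5$ ($G = -5 + \frac{\left(-10\right) \left(-3\right)}{3} = -5 + \frac{1}{3} \cdot 30 = -5 + 10 = 5$)
$m{\left(X,M \right)} = -392 + 28 M$ ($m{\left(X,M \right)} = \left(-14 + M\right) 28 = -392 + 28 M$)
$j = -155$ ($j = 5 \left(-31\right) = -155$)
$\frac{1}{j + m{\left(-94,91 \right)}} = \frac{1}{-155 + \left(-392 + 28 \cdot 91\right)} = \frac{1}{-155 + \left(-392 + 2548\right)} = \frac{1}{-155 + 2156} = \frac{1}{2001}$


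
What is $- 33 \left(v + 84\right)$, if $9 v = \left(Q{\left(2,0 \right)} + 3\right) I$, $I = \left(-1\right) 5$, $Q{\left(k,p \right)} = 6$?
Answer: $-2607$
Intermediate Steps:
$I = -5$
$v = -5$ ($v = \frac{\left(6 + 3\right) \left(-5\right)}{9} = \frac{9 \left(-5\right)}{9} = \frac{1}{9} \left(-45\right) = -5$)
$- 33 \left(v + 84\right) = - 33 \left(-5 + 84\right) = \left(-33\right) 79 = -2607$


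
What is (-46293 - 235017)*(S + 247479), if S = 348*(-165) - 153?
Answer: -53422456860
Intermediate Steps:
S = -57573 (S = -57420 - 153 = -57573)
(-46293 - 235017)*(S + 247479) = (-46293 - 235017)*(-57573 + 247479) = -281310*189906 = -53422456860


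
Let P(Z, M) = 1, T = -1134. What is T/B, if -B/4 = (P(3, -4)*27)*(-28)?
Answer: -3/8 ≈ -0.37500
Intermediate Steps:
B = 3024 (B = -4*1*27*(-28) = -108*(-28) = -4*(-756) = 3024)
T/B = -1134/3024 = -1134*1/3024 = -3/8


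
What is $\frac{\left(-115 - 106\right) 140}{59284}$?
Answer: $- \frac{7735}{14821} \approx -0.52189$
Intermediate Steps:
$\frac{\left(-115 - 106\right) 140}{59284} = \left(-221\right) 140 \cdot \frac{1}{59284} = \left(-30940\right) \frac{1}{59284} = - \frac{7735}{14821}$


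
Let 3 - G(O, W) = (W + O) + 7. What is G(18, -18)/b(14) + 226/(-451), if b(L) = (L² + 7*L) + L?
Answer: -1623/3157 ≈ -0.51410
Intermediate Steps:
b(L) = L² + 8*L
G(O, W) = -4 - O - W (G(O, W) = 3 - ((W + O) + 7) = 3 - ((O + W) + 7) = 3 - (7 + O + W) = 3 + (-7 - O - W) = -4 - O - W)
G(18, -18)/b(14) + 226/(-451) = (-4 - 1*18 - 1*(-18))/((14*(8 + 14))) + 226/(-451) = (-4 - 18 + 18)/((14*22)) + 226*(-1/451) = -4/308 - 226/451 = -4*1/308 - 226/451 = -1/77 - 226/451 = -1623/3157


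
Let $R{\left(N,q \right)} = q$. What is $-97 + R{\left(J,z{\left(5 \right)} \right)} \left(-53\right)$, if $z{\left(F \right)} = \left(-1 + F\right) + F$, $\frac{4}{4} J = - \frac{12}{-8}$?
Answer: $-574$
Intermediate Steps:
$J = \frac{3}{2}$ ($J = - \frac{12}{-8} = \left(-12\right) \left(- \frac{1}{8}\right) = \frac{3}{2} \approx 1.5$)
$z{\left(F \right)} = -1 + 2 F$
$-97 + R{\left(J,z{\left(5 \right)} \right)} \left(-53\right) = -97 + \left(-1 + 2 \cdot 5\right) \left(-53\right) = -97 + \left(-1 + 10\right) \left(-53\right) = -97 + 9 \left(-53\right) = -97 - 477 = -574$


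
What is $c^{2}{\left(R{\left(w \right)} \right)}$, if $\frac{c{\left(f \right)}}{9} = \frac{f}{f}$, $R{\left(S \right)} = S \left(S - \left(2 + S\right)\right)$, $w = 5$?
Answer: $81$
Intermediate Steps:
$R{\left(S \right)} = - 2 S$ ($R{\left(S \right)} = S \left(-2\right) = - 2 S$)
$c{\left(f \right)} = 9$ ($c{\left(f \right)} = 9 \frac{f}{f} = 9 \cdot 1 = 9$)
$c^{2}{\left(R{\left(w \right)} \right)} = 9^{2} = 81$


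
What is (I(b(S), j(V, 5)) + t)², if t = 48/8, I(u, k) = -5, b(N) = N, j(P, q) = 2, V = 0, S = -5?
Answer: 1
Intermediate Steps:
t = 6 (t = 48*(⅛) = 6)
(I(b(S), j(V, 5)) + t)² = (-5 + 6)² = 1² = 1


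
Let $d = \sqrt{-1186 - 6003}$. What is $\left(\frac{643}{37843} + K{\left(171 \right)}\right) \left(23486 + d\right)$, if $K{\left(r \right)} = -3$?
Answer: $- \frac{2651240596}{37843} - \frac{112886 i \sqrt{7189}}{37843} \approx -70059.0 - 252.92 i$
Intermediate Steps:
$d = i \sqrt{7189}$ ($d = \sqrt{-1186 - 6003} = \sqrt{-7189} = i \sqrt{7189} \approx 84.788 i$)
$\left(\frac{643}{37843} + K{\left(171 \right)}\right) \left(23486 + d\right) = \left(\frac{643}{37843} - 3\right) \left(23486 + i \sqrt{7189}\right) = - \frac{112886 \left(23486 + i \sqrt{7189}\right)}{37843} = - \frac{2651240596}{37843} - \frac{112886 i \sqrt{7189}}{37843}$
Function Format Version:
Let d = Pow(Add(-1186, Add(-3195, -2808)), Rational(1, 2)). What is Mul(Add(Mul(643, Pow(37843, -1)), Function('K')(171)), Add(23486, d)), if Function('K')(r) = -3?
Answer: Add(Rational(-2651240596, 37843), Mul(Rational(-112886, 37843), I, Pow(7189, Rational(1, 2)))) ≈ Add(-70059., Mul(-252.92, I))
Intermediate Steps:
d = Mul(I, Pow(7189, Rational(1, 2))) (d = Pow(Add(-1186, -6003), Rational(1, 2)) = Pow(-7189, Rational(1, 2)) = Mul(I, Pow(7189, Rational(1, 2))) ≈ Mul(84.788, I))
Mul(Add(Mul(643, Pow(37843, -1)), Function('K')(171)), Add(23486, d)) = Mul(Add(Mul(643, Pow(37843, -1)), -3), Add(23486, Mul(I, Pow(7189, Rational(1, 2))))) = Mul(Add(Mul(643, Rational(1, 37843)), -3), Add(23486, Mul(I, Pow(7189, Rational(1, 2))))) = Mul(Add(Rational(643, 37843), -3), Add(23486, Mul(I, Pow(7189, Rational(1, 2))))) = Mul(Rational(-112886, 37843), Add(23486, Mul(I, Pow(7189, Rational(1, 2))))) = Add(Rational(-2651240596, 37843), Mul(Rational(-112886, 37843), I, Pow(7189, Rational(1, 2))))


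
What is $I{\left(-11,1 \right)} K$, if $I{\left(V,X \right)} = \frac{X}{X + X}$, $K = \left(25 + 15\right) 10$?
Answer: $200$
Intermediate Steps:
$K = 400$ ($K = 40 \cdot 10 = 400$)
$I{\left(V,X \right)} = \frac{1}{2}$ ($I{\left(V,X \right)} = \frac{X}{2 X} = X \frac{1}{2 X} = \frac{1}{2}$)
$I{\left(-11,1 \right)} K = \frac{1}{2} \cdot 400 = 200$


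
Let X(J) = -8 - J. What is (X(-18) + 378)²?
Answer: 150544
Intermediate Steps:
(X(-18) + 378)² = ((-8 - 1*(-18)) + 378)² = ((-8 + 18) + 378)² = (10 + 378)² = 388² = 150544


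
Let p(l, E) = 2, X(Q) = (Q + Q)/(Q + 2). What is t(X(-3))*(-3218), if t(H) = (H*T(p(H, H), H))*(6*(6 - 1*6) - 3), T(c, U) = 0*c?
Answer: 0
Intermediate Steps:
X(Q) = 2*Q/(2 + Q) (X(Q) = (2*Q)/(2 + Q) = 2*Q/(2 + Q))
T(c, U) = 0
t(H) = 0 (t(H) = (H*0)*(6*(6 - 1*6) - 3) = 0*(6*(6 - 6) - 3) = 0*(6*0 - 3) = 0*(0 - 3) = 0*(-3) = 0)
t(X(-3))*(-3218) = 0*(-3218) = 0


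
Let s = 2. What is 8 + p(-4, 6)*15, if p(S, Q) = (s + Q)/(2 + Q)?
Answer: 23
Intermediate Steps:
p(S, Q) = 1 (p(S, Q) = (2 + Q)/(2 + Q) = 1)
8 + p(-4, 6)*15 = 8 + 1*15 = 8 + 15 = 23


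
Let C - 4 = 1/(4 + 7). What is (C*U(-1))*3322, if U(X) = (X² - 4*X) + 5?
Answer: 135900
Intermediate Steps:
C = 45/11 (C = 4 + 1/(4 + 7) = 4 + 1/11 = 45/11 ≈ 4.0909)
U(X) = 5 + X² - 4*X
(C*U(-1))*3322 = (45*(5 + (-1)² - 4*(-1))/11)*3322 = (45*(5 + 1 + 4)/11)*3322 = ((45/11)*10)*3322 = (450/11)*3322 = 135900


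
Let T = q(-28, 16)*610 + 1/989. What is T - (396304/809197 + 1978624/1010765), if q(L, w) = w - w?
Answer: -1978830574489927/808911017642245 ≈ -2.4463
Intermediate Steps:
q(L, w) = 0
T = 1/989 (T = 0*610 + 1/989 = 0 + 1/989 = 1/989 ≈ 0.0010111)
T - (396304/809197 + 1978624/1010765) = 1/989 - (396304/809197 + 1978624/1010765) = 1/989 - 1*2001666817488/817908005705 = 1/989 - 2001666817488/817908005705 = -1978830574489927/808911017642245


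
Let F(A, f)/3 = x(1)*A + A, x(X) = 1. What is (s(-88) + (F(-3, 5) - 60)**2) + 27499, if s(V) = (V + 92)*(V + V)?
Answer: 32879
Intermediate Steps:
s(V) = 2*V*(92 + V) (s(V) = (92 + V)*(2*V) = 2*V*(92 + V))
F(A, f) = 6*A (F(A, f) = 3*(1*A + A) = 3*(A + A) = 3*(2*A) = 6*A)
(s(-88) + (F(-3, 5) - 60)**2) + 27499 = (2*(-88)*(92 - 88) + (6*(-3) - 60)**2) + 27499 = (2*(-88)*4 + (-18 - 60)**2) + 27499 = (-704 + (-78)**2) + 27499 = (-704 + 6084) + 27499 = 5380 + 27499 = 32879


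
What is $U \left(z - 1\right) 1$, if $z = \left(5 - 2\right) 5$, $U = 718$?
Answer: $10052$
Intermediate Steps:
$z = 15$ ($z = 3 \cdot 5 = 15$)
$U \left(z - 1\right) 1 = 718 \left(15 - 1\right) 1 = 718 \cdot 14 \cdot 1 = 718 \cdot 14 = 10052$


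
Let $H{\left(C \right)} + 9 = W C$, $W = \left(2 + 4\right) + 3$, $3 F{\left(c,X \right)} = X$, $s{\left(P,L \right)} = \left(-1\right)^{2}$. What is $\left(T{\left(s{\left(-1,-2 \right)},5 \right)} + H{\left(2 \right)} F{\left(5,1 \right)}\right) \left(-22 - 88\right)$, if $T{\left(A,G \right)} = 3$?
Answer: $-660$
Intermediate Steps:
$s{\left(P,L \right)} = 1$
$F{\left(c,X \right)} = \frac{X}{3}$
$W = 9$ ($W = 6 + 3 = 9$)
$H{\left(C \right)} = -9 + 9 C$
$\left(T{\left(s{\left(-1,-2 \right)},5 \right)} + H{\left(2 \right)} F{\left(5,1 \right)}\right) \left(-22 - 88\right) = \left(3 + \left(-9 + 9 \cdot 2\right) \frac{1}{3} \cdot 1\right) \left(-22 - 88\right) = \left(3 + \left(-9 + 18\right) \frac{1}{3}\right) \left(-110\right) = \left(3 + 9 \cdot \frac{1}{3}\right) \left(-110\right) = \left(3 + 3\right) \left(-110\right) = 6 \left(-110\right) = -660$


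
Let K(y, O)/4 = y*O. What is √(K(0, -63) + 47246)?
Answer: √47246 ≈ 217.36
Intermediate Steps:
K(y, O) = 4*O*y (K(y, O) = 4*(y*O) = 4*(O*y) = 4*O*y)
√(K(0, -63) + 47246) = √(4*(-63)*0 + 47246) = √(0 + 47246) = √47246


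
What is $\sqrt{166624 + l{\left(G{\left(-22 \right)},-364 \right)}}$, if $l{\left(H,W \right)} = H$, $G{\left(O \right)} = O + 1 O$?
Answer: $2 \sqrt{41645} \approx 408.14$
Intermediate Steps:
$G{\left(O \right)} = 2 O$ ($G{\left(O \right)} = O + O = 2 O$)
$\sqrt{166624 + l{\left(G{\left(-22 \right)},-364 \right)}} = \sqrt{166624 + 2 \left(-22\right)} = \sqrt{166624 - 44} = \sqrt{166580} = 2 \sqrt{41645}$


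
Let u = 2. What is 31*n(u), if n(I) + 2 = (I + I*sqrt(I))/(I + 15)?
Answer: -992/17 + 62*sqrt(2)/17 ≈ -53.195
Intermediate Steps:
n(I) = -2 + (I + I**(3/2))/(15 + I) (n(I) = -2 + (I + I*sqrt(I))/(I + 15) = -2 + (I + I**(3/2))/(15 + I))
31*n(u) = 31*((-30 + 2**(3/2) - 1*2)/(15 + 2)) = 31*((-30 + 2*sqrt(2) - 2)/17) = 31*((-32 + 2*sqrt(2))/17) = 31*(-32/17 + 2*sqrt(2)/17) = -992/17 + 62*sqrt(2)/17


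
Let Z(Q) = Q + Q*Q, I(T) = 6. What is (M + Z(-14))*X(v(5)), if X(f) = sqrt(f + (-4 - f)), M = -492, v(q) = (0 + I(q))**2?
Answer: -620*I ≈ -620.0*I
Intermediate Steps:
v(q) = 36 (v(q) = (0 + 6)**2 = 6**2 = 36)
Z(Q) = Q + Q**2
X(f) = 2*I (X(f) = sqrt(-4) = 2*I)
(M + Z(-14))*X(v(5)) = (-492 - 14*(1 - 14))*(2*I) = (-492 - 14*(-13))*(2*I) = (-492 + 182)*(2*I) = -620*I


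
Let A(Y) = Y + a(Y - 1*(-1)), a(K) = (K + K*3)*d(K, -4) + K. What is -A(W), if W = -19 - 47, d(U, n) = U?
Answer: -16769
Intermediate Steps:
W = -66
a(K) = K + 4*K² (a(K) = (K + K*3)*K + K = (K + 3*K)*K + K = (4*K)*K + K = 4*K² + K = K + 4*K²)
A(Y) = Y + (1 + Y)*(5 + 4*Y) (A(Y) = Y + (Y - 1*(-1))*(1 + 4*(Y - 1*(-1))) = Y + (Y + 1)*(1 + 4*(Y + 1)) = Y + (1 + Y)*(1 + 4*(1 + Y)) = Y + (1 + Y)*(1 + (4 + 4*Y)) = Y + (1 + Y)*(5 + 4*Y))
-A(W) = -(-66 + (1 - 66)*(5 + 4*(-66))) = -(-66 - 65*(5 - 264)) = -(-66 - 65*(-259)) = -(-66 + 16835) = -1*16769 = -16769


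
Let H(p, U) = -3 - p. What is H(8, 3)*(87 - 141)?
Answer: 594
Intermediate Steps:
H(8, 3)*(87 - 141) = (-3 - 1*8)*(87 - 141) = (-3 - 8)*(-54) = -11*(-54) = 594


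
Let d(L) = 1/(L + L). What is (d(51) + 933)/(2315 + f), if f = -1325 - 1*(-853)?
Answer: 95167/187986 ≈ 0.50624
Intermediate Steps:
f = -472 (f = -1325 + 853 = -472)
d(L) = 1/(2*L)
(d(51) + 933)/(2315 + f) = ((1/2)/51 + 933)/(2315 - 472) = ((1/2)*(1/51) + 933)/1843 = (1/102 + 933)*(1/1843) = (95167/102)*(1/1843) = 95167/187986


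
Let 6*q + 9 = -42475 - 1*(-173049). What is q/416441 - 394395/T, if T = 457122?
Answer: -77147446270/95182171401 ≈ -0.81052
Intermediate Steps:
q = 130565/6 (q = -3/2 + (-42475 - 1*(-173049))/6 = -3/2 + (-42475 + 173049)/6 = -3/2 + (⅙)*130574 = -3/2 + 65287/3 = 130565/6 ≈ 21761.)
q/416441 - 394395/T = (130565/6)/416441 - 394395/457122 = (130565/6)*(1/416441) - 394395*1/457122 = 130565/2498646 - 131465/152374 = -77147446270/95182171401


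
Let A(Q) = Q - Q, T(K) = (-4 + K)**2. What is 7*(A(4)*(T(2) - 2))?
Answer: 0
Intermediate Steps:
A(Q) = 0
7*(A(4)*(T(2) - 2)) = 7*(0*((-4 + 2)**2 - 2)) = 7*(0*((-2)**2 - 2)) = 7*(0*(4 - 2)) = 7*(0*2) = 7*0 = 0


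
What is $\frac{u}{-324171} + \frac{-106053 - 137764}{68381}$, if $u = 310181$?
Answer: $- \frac{1643424388}{363395691} \approx -4.5224$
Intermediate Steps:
$\frac{u}{-324171} + \frac{-106053 - 137764}{68381} = \frac{310181}{-324171} + \frac{-106053 - 137764}{68381} = 310181 \left(- \frac{1}{324171}\right) - \frac{3997}{1121} = - \frac{310181}{324171} - \frac{3997}{1121} = - \frac{1643424388}{363395691}$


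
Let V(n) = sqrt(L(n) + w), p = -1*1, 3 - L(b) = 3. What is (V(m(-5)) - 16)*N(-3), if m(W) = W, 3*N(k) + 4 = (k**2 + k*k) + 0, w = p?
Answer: -224/3 + 14*I/3 ≈ -74.667 + 4.6667*I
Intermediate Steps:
L(b) = 0 (L(b) = 3 - 1*3 = 3 - 3 = 0)
p = -1
w = -1
N(k) = -4/3 + 2*k**2/3 (N(k) = -4/3 + ((k**2 + k*k) + 0)/3 = -4/3 + ((k**2 + k**2) + 0)/3 = -4/3 + (2*k**2 + 0)/3 = -4/3 + (2*k**2)/3 = -4/3 + 2*k**2/3)
V(n) = I (V(n) = sqrt(0 - 1) = sqrt(-1) = I)
(V(m(-5)) - 16)*N(-3) = (I - 16)*(-4/3 + (2/3)*(-3)**2) = (-16 + I)*(-4/3 + (2/3)*9) = (-16 + I)*(-4/3 + 6) = (-16 + I)*(14/3) = -224/3 + 14*I/3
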